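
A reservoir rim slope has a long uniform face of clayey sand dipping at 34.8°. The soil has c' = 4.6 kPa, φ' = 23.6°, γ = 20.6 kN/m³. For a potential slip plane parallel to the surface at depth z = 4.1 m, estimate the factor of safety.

FS = 0.74

For an infinite slope with a slip plane parallel to the surface (no pore pressure): FS = [c' + γz cos²β tanφ'] / [γz sinβ cosβ].
γz = 20.6·4.1 = 84.46 kN/m²
Numerator = 4.6 + 84.46·cos²34.8°·tan23.6° = 4.6 + 84.46·0.6743·0.4369 = 29.481 kPa
Denominator = 84.46·sin34.8°·cos34.8° = 84.46·0.5707·0.8211 = 39.581 kPa
FS = 29.481 / 39.581 = 0.745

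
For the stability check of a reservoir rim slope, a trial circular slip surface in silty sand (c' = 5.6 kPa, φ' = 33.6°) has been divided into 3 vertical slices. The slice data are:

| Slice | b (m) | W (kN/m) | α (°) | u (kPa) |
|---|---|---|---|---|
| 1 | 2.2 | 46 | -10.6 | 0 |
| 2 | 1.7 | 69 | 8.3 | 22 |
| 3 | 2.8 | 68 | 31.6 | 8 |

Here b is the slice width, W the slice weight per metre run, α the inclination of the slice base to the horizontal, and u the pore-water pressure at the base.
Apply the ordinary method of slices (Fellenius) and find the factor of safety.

FS = 3.01

Ordinary method of slices: FS = Σ[c'·Δl_i + (W_i cosα_i − u_i·Δl_i)·tanφ'] / Σ W_i sinα_i, with Δl_i = b_i / cosα_i.
Slice 1: Δl = 2.2/cos(-10.6°) = 2.238 m; N'_1 = 46·cos(-10.6°) − 0·2.238 = 45.2; c'Δl = 12.53; W sinα = -8.5
Slice 2: Δl = 1.7/cos8.3° = 1.718 m; N'_2 = 69·cos8.3° − 22·1.718 = 30.5; c'Δl = 9.62; W sinα = 10.0
Slice 3: Δl = 2.8/cos31.6° = 3.287 m; N'_3 = 68·cos31.6° − 8·3.287 = 31.6; c'Δl = 18.41; W sinα = 35.6
Σc'Δl = 40.6 kN/m; ΣN' = 107.3 kN/m; ΣW sinα = 37.1 kN/m
Resisting = 40.6 + 107.3·tan33.6° = 40.6 + 71.3 = 111.9 kN/m
FS = 111.9 / 37.1 = 3.013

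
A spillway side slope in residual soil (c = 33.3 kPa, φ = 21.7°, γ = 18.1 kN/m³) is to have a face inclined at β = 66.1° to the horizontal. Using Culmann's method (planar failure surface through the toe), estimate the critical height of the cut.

Culmann's analysis gives the critical failure plane at α_cr = (β + φ)/2 = (66.1 + 21.7)/2 = 43.9°, and the critical height
H_c = (4c/γ) · sinβ cosφ / [1 − cos(β − φ)]
    = (4·33.3/18.1) · sin66.1°·cos21.7° / [1 − cos(44.4°)]
    = 7.359 · 0.9143·0.9291 / [1 − 0.7145]
    = 7.359 · 0.8495 / 0.2855
    = 21.89 m

H_c = 21.89 m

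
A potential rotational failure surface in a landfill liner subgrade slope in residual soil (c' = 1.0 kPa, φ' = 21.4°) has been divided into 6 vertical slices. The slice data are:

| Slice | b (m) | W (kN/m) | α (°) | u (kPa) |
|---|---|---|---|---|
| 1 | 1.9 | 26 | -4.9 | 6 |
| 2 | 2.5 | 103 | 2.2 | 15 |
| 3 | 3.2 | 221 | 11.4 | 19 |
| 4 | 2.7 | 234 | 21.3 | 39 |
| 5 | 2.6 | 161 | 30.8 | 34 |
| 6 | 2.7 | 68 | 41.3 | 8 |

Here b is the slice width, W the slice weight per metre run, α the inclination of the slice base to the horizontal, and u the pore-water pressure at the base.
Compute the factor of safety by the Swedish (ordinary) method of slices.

FS = 0.67

Ordinary method of slices: FS = Σ[c'·Δl_i + (W_i cosα_i − u_i·Δl_i)·tanφ'] / Σ W_i sinα_i, with Δl_i = b_i / cosα_i.
Slice 1: Δl = 1.9/cos(-4.9°) = 1.907 m; N'_1 = 26·cos(-4.9°) − 6·1.907 = 14.5; c'Δl = 1.91; W sinα = -2.2
Slice 2: Δl = 2.5/cos2.2° = 2.502 m; N'_2 = 103·cos2.2° − 15·2.502 = 65.4; c'Δl = 2.50; W sinα = 4.0
Slice 3: Δl = 3.2/cos11.4° = 3.264 m; N'_3 = 221·cos11.4° − 19·3.264 = 154.6; c'Δl = 3.26; W sinα = 43.7
Slice 4: Δl = 2.7/cos21.3° = 2.898 m; N'_4 = 234·cos21.3° − 39·2.898 = 105.0; c'Δl = 2.90; W sinα = 85.0
Slice 5: Δl = 2.6/cos30.8° = 3.027 m; N'_5 = 161·cos30.8° − 34·3.027 = 35.4; c'Δl = 3.03; W sinα = 82.4
Slice 6: Δl = 2.7/cos41.3° = 3.594 m; N'_6 = 68·cos41.3° − 8·3.594 = 22.3; c'Δl = 3.59; W sinα = 44.9
Σc'Δl = 17.2 kN/m; ΣN' = 397.2 kN/m; ΣW sinα = 257.7 kN/m
Resisting = 17.2 + 397.2·tan21.4° = 17.2 + 155.7 = 172.8 kN/m
FS = 172.8 / 257.7 = 0.671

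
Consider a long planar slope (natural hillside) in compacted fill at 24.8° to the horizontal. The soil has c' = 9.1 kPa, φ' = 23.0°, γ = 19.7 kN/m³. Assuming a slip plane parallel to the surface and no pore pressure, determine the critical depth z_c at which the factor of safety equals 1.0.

z_c = 14.91 m

Setting FS = 1.00 in FS = [c' + γz cos²β tanφ'] / [γz sinβ cosβ] and solving for z:
z = c' / [γ cosβ (FS·sinβ − cosβ·tanφ')]
  = 9.1 / [19.7·cos24.8°·(1.00·sin24.8° − cos24.8°·tan23.0°)]
  = 9.1 / [19.7·0.9078·(1.00·0.4195 − 0.9078·0.4245)]
  = 9.1 / 0.6102 = 14.912 m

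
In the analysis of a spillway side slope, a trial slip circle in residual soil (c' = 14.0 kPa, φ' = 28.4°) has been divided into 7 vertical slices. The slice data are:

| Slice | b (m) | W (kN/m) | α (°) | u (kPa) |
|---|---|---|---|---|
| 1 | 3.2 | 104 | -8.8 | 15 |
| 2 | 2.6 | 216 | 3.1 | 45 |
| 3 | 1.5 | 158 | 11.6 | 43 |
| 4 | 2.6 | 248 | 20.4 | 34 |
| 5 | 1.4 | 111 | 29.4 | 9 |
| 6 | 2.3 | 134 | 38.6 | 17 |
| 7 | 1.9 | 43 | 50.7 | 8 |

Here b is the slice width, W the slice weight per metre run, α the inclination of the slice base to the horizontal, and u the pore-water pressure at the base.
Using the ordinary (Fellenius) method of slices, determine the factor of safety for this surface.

FS = 1.85

Ordinary method of slices: FS = Σ[c'·Δl_i + (W_i cosα_i − u_i·Δl_i)·tanφ'] / Σ W_i sinα_i, with Δl_i = b_i / cosα_i.
Slice 1: Δl = 3.2/cos(-8.8°) = 3.238 m; N'_1 = 104·cos(-8.8°) − 15·3.238 = 54.2; c'Δl = 45.33; W sinα = -15.9
Slice 2: Δl = 2.6/cos3.1° = 2.604 m; N'_2 = 216·cos3.1° − 45·2.604 = 98.5; c'Δl = 36.45; W sinα = 11.7
Slice 3: Δl = 1.5/cos11.6° = 1.531 m; N'_3 = 158·cos11.6° − 43·1.531 = 88.9; c'Δl = 21.44; W sinα = 31.8
Slice 4: Δl = 2.6/cos20.4° = 2.774 m; N'_4 = 248·cos20.4° − 34·2.774 = 138.1; c'Δl = 38.84; W sinα = 86.4
Slice 5: Δl = 1.4/cos29.4° = 1.607 m; N'_5 = 111·cos29.4° − 9·1.607 = 82.2; c'Δl = 22.50; W sinα = 54.5
Slice 6: Δl = 2.3/cos38.6° = 2.943 m; N'_6 = 134·cos38.6° − 17·2.943 = 54.7; c'Δl = 41.20; W sinα = 83.6
Slice 7: Δl = 1.9/cos50.7° = 3.000 m; N'_7 = 43·cos50.7° − 8·3.000 = 3.2; c'Δl = 42.00; W sinα = 33.3
Σc'Δl = 247.8 kN/m; ΣN' = 519.9 kN/m; ΣW sinα = 285.4 kN/m
Resisting = 247.8 + 519.9·tan28.4° = 247.8 + 281.1 = 528.9 kN/m
FS = 528.9 / 285.4 = 1.853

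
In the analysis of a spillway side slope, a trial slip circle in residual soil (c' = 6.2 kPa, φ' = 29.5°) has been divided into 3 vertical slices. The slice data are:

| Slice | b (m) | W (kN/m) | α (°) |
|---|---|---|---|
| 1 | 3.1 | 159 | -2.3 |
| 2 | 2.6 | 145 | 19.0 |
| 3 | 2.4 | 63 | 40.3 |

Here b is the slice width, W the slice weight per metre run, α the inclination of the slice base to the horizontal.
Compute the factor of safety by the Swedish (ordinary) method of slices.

FS = 3.07

Ordinary method of slices: FS = Σ[c'·Δl_i + (W_i cosα_i)·tanφ'] / Σ W_i sinα_i, with Δl_i = b_i / cosα_i.
Slice 1: Δl = 3.1/cos(-2.3°) = 3.102 m; N'_1 = 159·cos(-2.3°) = 158.9; c'Δl = 19.24; W sinα = -6.4
Slice 2: Δl = 2.6/cos19.0° = 2.750 m; N'_2 = 145·cos19.0° = 137.1; c'Δl = 17.05; W sinα = 47.2
Slice 3: Δl = 2.4/cos40.3° = 3.147 m; N'_3 = 63·cos40.3° = 48.0; c'Δl = 19.51; W sinα = 40.7
Σc'Δl = 55.8 kN/m; ΣN' = 344.0 kN/m; ΣW sinα = 81.6 kN/m
Resisting = 55.8 + 344.0·tan29.5° = 55.8 + 194.6 = 250.4 kN/m
FS = 250.4 / 81.6 = 3.070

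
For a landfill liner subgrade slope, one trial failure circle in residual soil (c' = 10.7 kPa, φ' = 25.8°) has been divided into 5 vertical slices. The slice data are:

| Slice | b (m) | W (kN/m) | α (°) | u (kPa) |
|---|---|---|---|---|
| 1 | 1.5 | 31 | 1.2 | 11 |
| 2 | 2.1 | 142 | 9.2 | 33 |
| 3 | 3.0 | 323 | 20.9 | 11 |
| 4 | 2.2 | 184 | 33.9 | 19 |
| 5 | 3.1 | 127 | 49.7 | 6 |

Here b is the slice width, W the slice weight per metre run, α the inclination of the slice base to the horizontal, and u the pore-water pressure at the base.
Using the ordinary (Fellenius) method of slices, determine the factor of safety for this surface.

Ordinary method of slices: FS = Σ[c'·Δl_i + (W_i cosα_i − u_i·Δl_i)·tanφ'] / Σ W_i sinα_i, with Δl_i = b_i / cosα_i.
Slice 1: Δl = 1.5/cos1.2° = 1.500 m; N'_1 = 31·cos1.2° − 11·1.500 = 14.5; c'Δl = 16.05; W sinα = 0.6
Slice 2: Δl = 2.1/cos9.2° = 2.127 m; N'_2 = 142·cos9.2° − 33·2.127 = 70.0; c'Δl = 22.76; W sinα = 22.7
Slice 3: Δl = 3.0/cos20.9° = 3.211 m; N'_3 = 323·cos20.9° − 11·3.211 = 266.4; c'Δl = 34.36; W sinα = 115.2
Slice 4: Δl = 2.2/cos33.9° = 2.651 m; N'_4 = 184·cos33.9° − 19·2.651 = 102.4; c'Δl = 28.36; W sinα = 102.6
Slice 5: Δl = 3.1/cos49.7° = 4.793 m; N'_5 = 127·cos49.7° − 6·4.793 = 53.4; c'Δl = 51.28; W sinα = 96.9
Σc'Δl = 152.8 kN/m; ΣN' = 506.6 kN/m; ΣW sinα = 338.1 kN/m
Resisting = 152.8 + 506.6·tan25.8° = 152.8 + 244.9 = 397.7 kN/m
FS = 397.7 / 338.1 = 1.177

FS = 1.18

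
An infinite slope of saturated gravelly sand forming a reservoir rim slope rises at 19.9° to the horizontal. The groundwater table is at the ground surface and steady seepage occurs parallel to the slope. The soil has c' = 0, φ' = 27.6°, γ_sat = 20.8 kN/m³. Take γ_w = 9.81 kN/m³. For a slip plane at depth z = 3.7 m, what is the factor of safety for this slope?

FS = 0.76

With seepage parallel to the slope and the water table at the surface, the effective normal stress on the slip plane uses the buoyant unit weight γ' = γ_sat − γ_w while the driving shear stress uses γ_sat:
FS = [c' + γ' z cos²β tanφ'] / [γ_sat z sinβ cosβ]
(For c' = 0 this reduces to FS = (γ'/γ_sat)·tanφ'/tanβ.)
γ' = 20.8 − 9.81 = 10.99 kN/m³
Numerator = 0.0 + 10.99·3.7·cos²19.9°·tan27.6° = 0.0 + 10.99·3.7·0.8841·0.5228 = 18.795 kPa
Denominator = 20.8·3.7·sin19.9°·cos19.9° = 20.8·3.7·0.3404·0.9403 = 24.631 kPa
FS = 18.795 / 24.631 = 0.763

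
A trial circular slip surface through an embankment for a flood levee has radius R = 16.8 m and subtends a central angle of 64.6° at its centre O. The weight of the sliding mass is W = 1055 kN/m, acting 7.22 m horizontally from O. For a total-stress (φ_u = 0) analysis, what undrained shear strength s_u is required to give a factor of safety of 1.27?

FS = s_u·L_a·R / (W·d), so s_u = FS·W·d / (L_a·R).
Arc length L_a = R·θ = 16.8·(64.6°·π/180) = 16.8·1.1275 = 18.94 m
s_u = 1.27·1055·7.22 / (18.94·16.8) = 9673.7 / 318.22 = 30.40 kPa

s_u = 30.4 kPa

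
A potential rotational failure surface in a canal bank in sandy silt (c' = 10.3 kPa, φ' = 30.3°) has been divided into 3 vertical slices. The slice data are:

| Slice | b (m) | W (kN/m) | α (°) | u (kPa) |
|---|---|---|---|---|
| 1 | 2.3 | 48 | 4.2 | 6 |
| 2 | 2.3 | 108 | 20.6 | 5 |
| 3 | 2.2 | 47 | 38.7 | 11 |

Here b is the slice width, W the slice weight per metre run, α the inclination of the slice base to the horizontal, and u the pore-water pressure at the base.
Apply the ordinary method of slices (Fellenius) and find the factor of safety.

FS = 2.16

Ordinary method of slices: FS = Σ[c'·Δl_i + (W_i cosα_i − u_i·Δl_i)·tanφ'] / Σ W_i sinα_i, with Δl_i = b_i / cosα_i.
Slice 1: Δl = 2.3/cos4.2° = 2.306 m; N'_1 = 48·cos4.2° − 6·2.306 = 34.0; c'Δl = 23.75; W sinα = 3.5
Slice 2: Δl = 2.3/cos20.6° = 2.457 m; N'_2 = 108·cos20.6° − 5·2.457 = 88.8; c'Δl = 25.31; W sinα = 38.0
Slice 3: Δl = 2.2/cos38.7° = 2.819 m; N'_3 = 47·cos38.7° − 11·2.819 = 5.7; c'Δl = 29.04; W sinα = 29.4
Σc'Δl = 78.1 kN/m; ΣN' = 128.5 kN/m; ΣW sinα = 70.9 kN/m
Resisting = 78.1 + 128.5·tan30.3° = 78.1 + 75.1 = 153.2 kN/m
FS = 153.2 / 70.9 = 2.161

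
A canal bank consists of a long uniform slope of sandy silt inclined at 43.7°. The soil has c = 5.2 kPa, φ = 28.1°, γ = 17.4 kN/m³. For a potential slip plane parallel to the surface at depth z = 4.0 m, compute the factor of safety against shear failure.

FS = 0.71

For an infinite slope with a slip plane parallel to the surface (no pore pressure): FS = [c + γz cos²β tanφ] / [γz sinβ cosβ].
γz = 17.4·4.0 = 69.60 kN/m²
Numerator = 5.2 + 69.60·cos²43.7°·tan28.1° = 5.2 + 69.60·0.5227·0.5340 = 24.624 kPa
Denominator = 69.60·sin43.7°·cos43.7° = 69.60·0.6909·0.7230 = 34.764 kPa
FS = 24.624 / 34.764 = 0.708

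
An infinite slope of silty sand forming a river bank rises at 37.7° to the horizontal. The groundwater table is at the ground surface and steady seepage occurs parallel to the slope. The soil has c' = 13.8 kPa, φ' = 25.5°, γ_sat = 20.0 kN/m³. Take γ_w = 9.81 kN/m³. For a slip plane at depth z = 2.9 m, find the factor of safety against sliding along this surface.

With seepage parallel to the slope and the water table at the surface, the effective normal stress on the slip plane uses the buoyant unit weight γ' = γ_sat − γ_w while the driving shear stress uses γ_sat:
FS = [c' + γ' z cos²β tanφ'] / [γ_sat z sinβ cosβ]
γ' = 20.0 − 9.81 = 10.19 kN/m³
Numerator = 13.8 + 10.19·2.9·cos²37.7°·tan25.5° = 13.8 + 10.19·2.9·0.6260·0.4770 = 22.624 kPa
Denominator = 20.0·2.9·sin37.7°·cos37.7° = 20.0·2.9·0.6115·0.7912 = 28.064 kPa
FS = 22.624 / 28.064 = 0.806

FS = 0.81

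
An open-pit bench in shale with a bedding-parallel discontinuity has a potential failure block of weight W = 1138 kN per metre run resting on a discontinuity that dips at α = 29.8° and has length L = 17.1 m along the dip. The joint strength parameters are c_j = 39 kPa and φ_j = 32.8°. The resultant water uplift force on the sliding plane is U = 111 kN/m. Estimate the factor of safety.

FS = 2.18

Resolving the block weight along and normal to the plane and applying the Mohr–Coulomb strength on the joint:
N' = W cosα − U = 1138·cos29.8° − 111 = 876.5 kN/m
Driving force T = W sinα = 1138·sin29.8° = 565.6 kN/m
Resisting force R = c_j·L + N'·tanφ_j = 39·17.1 + 876.5·tan32.8° = 666.9 + 564.9 = 1231.8 kN/m
FS = R / T = 1231.8 / 565.6 = 2.178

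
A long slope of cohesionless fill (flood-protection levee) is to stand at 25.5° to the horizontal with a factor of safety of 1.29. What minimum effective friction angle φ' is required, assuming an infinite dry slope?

FS = tanφ'/tanβ ⇒ tanφ' = FS · tanβ = 1.29 · tan25.5° = 0.6153
φ' = arctan(0.6153) = 31.60°

φ' = 31.6°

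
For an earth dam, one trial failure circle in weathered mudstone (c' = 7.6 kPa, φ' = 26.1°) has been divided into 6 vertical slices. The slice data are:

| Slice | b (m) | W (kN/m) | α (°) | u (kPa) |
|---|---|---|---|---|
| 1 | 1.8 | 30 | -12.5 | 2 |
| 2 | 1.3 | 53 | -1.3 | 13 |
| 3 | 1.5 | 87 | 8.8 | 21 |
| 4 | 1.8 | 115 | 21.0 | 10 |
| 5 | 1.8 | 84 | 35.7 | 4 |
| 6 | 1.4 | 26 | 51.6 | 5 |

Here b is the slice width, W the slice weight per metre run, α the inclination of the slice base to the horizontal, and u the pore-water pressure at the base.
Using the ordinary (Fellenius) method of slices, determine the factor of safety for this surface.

FS = 1.85

Ordinary method of slices: FS = Σ[c'·Δl_i + (W_i cosα_i − u_i·Δl_i)·tanφ'] / Σ W_i sinα_i, with Δl_i = b_i / cosα_i.
Slice 1: Δl = 1.8/cos(-12.5°) = 1.844 m; N'_1 = 30·cos(-12.5°) − 2·1.844 = 25.6; c'Δl = 14.01; W sinα = -6.5
Slice 2: Δl = 1.3/cos(-1.3°) = 1.300 m; N'_2 = 53·cos(-1.3°) − 13·1.300 = 36.1; c'Δl = 9.88; W sinα = -1.2
Slice 3: Δl = 1.5/cos8.8° = 1.518 m; N'_3 = 87·cos8.8° − 21·1.518 = 54.1; c'Δl = 11.54; W sinα = 13.3
Slice 4: Δl = 1.8/cos21.0° = 1.928 m; N'_4 = 115·cos21.0° − 10·1.928 = 88.1; c'Δl = 14.65; W sinα = 41.2
Slice 5: Δl = 1.8/cos35.7° = 2.217 m; N'_5 = 84·cos35.7° − 4·2.217 = 59.3; c'Δl = 16.85; W sinα = 49.0
Slice 6: Δl = 1.4/cos51.6° = 2.254 m; N'_6 = 26·cos51.6° − 5·2.254 = 4.9; c'Δl = 17.13; W sinα = 20.4
Σc'Δl = 84.1 kN/m; ΣN' = 268.1 kN/m; ΣW sinα = 116.2 kN/m
Resisting = 84.1 + 268.1·tan26.1° = 84.1 + 131.3 = 215.4 kN/m
FS = 215.4 / 116.2 = 1.853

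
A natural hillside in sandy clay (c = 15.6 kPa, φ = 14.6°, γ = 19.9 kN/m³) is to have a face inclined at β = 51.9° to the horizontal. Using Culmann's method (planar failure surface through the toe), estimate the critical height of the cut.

H_c = 11.68 m

Culmann's analysis gives the critical failure plane at α_cr = (β + φ)/2 = (51.9 + 14.6)/2 = 33.2°, and the critical height
H_c = (4c/γ) · sinβ cosφ / [1 − cos(β − φ)]
    = (4·15.6/19.9) · sin51.9°·cos14.6° / [1 − cos(37.3°)]
    = 3.136 · 0.7869·0.9677 / [1 − 0.7955]
    = 3.136 · 0.7615 / 0.2045
    = 11.68 m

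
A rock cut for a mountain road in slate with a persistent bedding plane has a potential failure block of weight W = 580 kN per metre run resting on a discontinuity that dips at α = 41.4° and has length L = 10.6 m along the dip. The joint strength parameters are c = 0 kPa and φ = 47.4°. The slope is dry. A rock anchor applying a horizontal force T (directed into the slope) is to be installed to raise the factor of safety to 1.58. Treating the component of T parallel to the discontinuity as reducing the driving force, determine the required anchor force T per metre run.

T = 70 kN/m

Resolving forces along and normal to the sliding plane, with the horizontal anchor force T adding T·sinα to the effective normal force and T·cosα acting up the plane against the driving force:
FS = [cL + (W cosα + T sinα) tanφ] / [W sinα − T cosα]
Without the anchor: N' = 435.1 kN/m, driving T_d = 383.6 kN/m, resisting R = 0·10.6 + 435.1·tan47.4° = 473.1 kN/m, FS = 1.23.
Setting FS = 1.58 and solving for T:
1.58·(383.6 − T cos41.4°) = 473.1 + T sin41.4°·tan47.4°
T·(sin41.4°·tan47.4° + 1.58·cos41.4°) = 1.58·383.6 − 473.1
T·(0.6613·1.0875 + 1.58·0.7501) = 606.0 − 473.1 = 132.9
T·1.9043 = 132.9
T = 69.8 kN/m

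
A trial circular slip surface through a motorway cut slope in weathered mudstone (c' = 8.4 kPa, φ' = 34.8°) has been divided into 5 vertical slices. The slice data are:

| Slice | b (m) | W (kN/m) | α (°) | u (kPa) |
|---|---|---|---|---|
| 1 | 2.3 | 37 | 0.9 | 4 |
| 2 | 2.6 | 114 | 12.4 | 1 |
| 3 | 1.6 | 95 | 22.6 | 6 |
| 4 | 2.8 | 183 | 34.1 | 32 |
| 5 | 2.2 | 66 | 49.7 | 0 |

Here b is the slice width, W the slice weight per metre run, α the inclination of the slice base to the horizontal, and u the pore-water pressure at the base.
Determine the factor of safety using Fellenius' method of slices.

Ordinary method of slices: FS = Σ[c'·Δl_i + (W_i cosα_i − u_i·Δl_i)·tanφ'] / Σ W_i sinα_i, with Δl_i = b_i / cosα_i.
Slice 1: Δl = 2.3/cos0.9° = 2.300 m; N'_1 = 37·cos0.9° − 4·2.300 = 27.8; c'Δl = 19.32; W sinα = 0.6
Slice 2: Δl = 2.6/cos12.4° = 2.662 m; N'_2 = 114·cos12.4° − 1·2.662 = 108.7; c'Δl = 22.36; W sinα = 24.5
Slice 3: Δl = 1.6/cos22.6° = 1.733 m; N'_3 = 95·cos22.6° − 6·1.733 = 77.3; c'Δl = 14.56; W sinα = 36.5
Slice 4: Δl = 2.8/cos34.1° = 3.381 m; N'_4 = 183·cos34.1° − 32·3.381 = 43.3; c'Δl = 28.40; W sinα = 102.6
Slice 5: Δl = 2.2/cos49.7° = 3.401 m; N'_5 = 66·cos49.7° − 0·3.401 = 42.7; c'Δl = 28.57; W sinα = 50.3
Σc'Δl = 113.2 kN/m; ΣN' = 299.8 kN/m; ΣW sinα = 214.5 kN/m
Resisting = 113.2 + 299.8·tan34.8° = 113.2 + 208.4 = 321.6 kN/m
FS = 321.6 / 214.5 = 1.499

FS = 1.50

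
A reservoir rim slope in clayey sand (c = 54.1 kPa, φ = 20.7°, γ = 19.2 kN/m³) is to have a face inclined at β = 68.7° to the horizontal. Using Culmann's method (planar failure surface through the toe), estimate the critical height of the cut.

Culmann's analysis gives the critical failure plane at α_cr = (β + φ)/2 = (68.7 + 20.7)/2 = 44.7°, and the critical height
H_c = (4c/γ) · sinβ cosφ / [1 − cos(β − φ)]
    = (4·54.1/19.2) · sin68.7°·cos20.7° / [1 − cos(48.0°)]
    = 11.271 · 0.9317·0.9354 / [1 − 0.6691]
    = 11.271 · 0.8715 / 0.3309
    = 29.69 m

H_c = 29.69 m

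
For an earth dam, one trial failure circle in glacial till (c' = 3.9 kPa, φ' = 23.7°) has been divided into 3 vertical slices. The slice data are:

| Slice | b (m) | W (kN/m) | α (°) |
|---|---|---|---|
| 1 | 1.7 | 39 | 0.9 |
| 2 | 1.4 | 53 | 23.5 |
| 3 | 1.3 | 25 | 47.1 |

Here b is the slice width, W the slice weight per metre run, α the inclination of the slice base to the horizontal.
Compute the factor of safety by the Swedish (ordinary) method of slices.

Ordinary method of slices: FS = Σ[c'·Δl_i + (W_i cosα_i)·tanφ'] / Σ W_i sinα_i, with Δl_i = b_i / cosα_i.
Slice 1: Δl = 1.7/cos0.9° = 1.700 m; N'_1 = 39·cos0.9° = 39.0; c'Δl = 6.63; W sinα = 0.6
Slice 2: Δl = 1.4/cos23.5° = 1.527 m; N'_2 = 53·cos23.5° = 48.6; c'Δl = 5.95; W sinα = 21.1
Slice 3: Δl = 1.3/cos47.1° = 1.910 m; N'_3 = 25·cos47.1° = 17.0; c'Δl = 7.45; W sinα = 18.3
Σc'Δl = 20.0 kN/m; ΣN' = 104.6 kN/m; ΣW sinα = 40.1 kN/m
Resisting = 20.0 + 104.6·tan23.7° = 20.0 + 45.9 = 66.0 kN/m
FS = 66.0 / 40.1 = 1.646

FS = 1.65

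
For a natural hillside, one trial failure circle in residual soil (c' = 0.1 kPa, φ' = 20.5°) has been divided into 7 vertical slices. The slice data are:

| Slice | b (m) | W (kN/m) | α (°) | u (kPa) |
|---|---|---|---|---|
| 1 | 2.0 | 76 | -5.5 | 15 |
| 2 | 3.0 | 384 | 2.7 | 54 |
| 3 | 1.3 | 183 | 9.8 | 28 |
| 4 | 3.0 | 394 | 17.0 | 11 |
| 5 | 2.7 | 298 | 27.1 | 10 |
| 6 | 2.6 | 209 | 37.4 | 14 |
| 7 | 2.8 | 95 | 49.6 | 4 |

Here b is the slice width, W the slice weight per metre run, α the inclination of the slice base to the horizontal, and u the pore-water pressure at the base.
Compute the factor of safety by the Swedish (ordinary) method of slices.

Ordinary method of slices: FS = Σ[c'·Δl_i + (W_i cosα_i − u_i·Δl_i)·tanφ'] / Σ W_i sinα_i, with Δl_i = b_i / cosα_i.
Slice 1: Δl = 2.0/cos(-5.5°) = 2.009 m; N'_1 = 76·cos(-5.5°) − 15·2.009 = 45.5; c'Δl = 0.20; W sinα = -7.3
Slice 2: Δl = 3.0/cos2.7° = 3.003 m; N'_2 = 384·cos2.7° − 54·3.003 = 221.4; c'Δl = 0.30; W sinα = 18.1
Slice 3: Δl = 1.3/cos9.8° = 1.319 m; N'_3 = 183·cos9.8° − 28·1.319 = 143.4; c'Δl = 0.13; W sinα = 31.1
Slice 4: Δl = 3.0/cos17.0° = 3.137 m; N'_4 = 394·cos17.0° − 11·3.137 = 342.3; c'Δl = 0.31; W sinα = 115.2
Slice 5: Δl = 2.7/cos27.1° = 3.033 m; N'_5 = 298·cos27.1° − 10·3.033 = 235.0; c'Δl = 0.30; W sinα = 135.8
Slice 6: Δl = 2.6/cos37.4° = 3.273 m; N'_6 = 209·cos37.4° − 14·3.273 = 120.2; c'Δl = 0.33; W sinα = 126.9
Slice 7: Δl = 2.8/cos49.6° = 4.320 m; N'_7 = 95·cos49.6° − 4·4.320 = 44.3; c'Δl = 0.43; W sinα = 72.3
Σc'Δl = 2.0 kN/m; ΣN' = 1152.0 kN/m; ΣW sinα = 492.2 kN/m
Resisting = 2.0 + 1152.0·tan20.5° = 2.0 + 430.7 = 432.7 kN/m
FS = 432.7 / 492.2 = 0.879

FS = 0.88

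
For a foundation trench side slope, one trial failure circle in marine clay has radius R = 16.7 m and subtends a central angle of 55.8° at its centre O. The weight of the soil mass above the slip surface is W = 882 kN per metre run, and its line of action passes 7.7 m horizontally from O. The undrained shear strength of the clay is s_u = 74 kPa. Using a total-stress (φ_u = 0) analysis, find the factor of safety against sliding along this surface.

Taking moments about the centre O, the resisting moment is provided by the undrained shear strength acting along the arc:
Arc length L_a = R·θ = 16.7·(55.8°·π/180) = 16.7·0.9739 = 16.26 m
M_R = s_u·L_a·R = 74·16.26·16.7 = 20099.1 kN·m/m
M_D = W·d = 882·7.7 = 6791.4 kN·m/m
FS = M_R / M_D = 20099.1 / 6791.4 = 2.959

FS = 2.96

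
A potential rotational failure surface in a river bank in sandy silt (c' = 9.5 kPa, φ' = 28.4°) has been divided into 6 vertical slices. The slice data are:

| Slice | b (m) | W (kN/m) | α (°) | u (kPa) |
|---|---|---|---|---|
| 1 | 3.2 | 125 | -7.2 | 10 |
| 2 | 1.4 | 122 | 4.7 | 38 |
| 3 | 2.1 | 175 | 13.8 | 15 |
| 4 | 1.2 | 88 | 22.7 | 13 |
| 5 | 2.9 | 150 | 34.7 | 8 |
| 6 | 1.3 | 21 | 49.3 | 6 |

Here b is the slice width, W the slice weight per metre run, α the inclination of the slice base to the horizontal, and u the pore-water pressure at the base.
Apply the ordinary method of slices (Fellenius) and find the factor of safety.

FS = 2.20

Ordinary method of slices: FS = Σ[c'·Δl_i + (W_i cosα_i − u_i·Δl_i)·tanφ'] / Σ W_i sinα_i, with Δl_i = b_i / cosα_i.
Slice 1: Δl = 3.2/cos(-7.2°) = 3.225 m; N'_1 = 125·cos(-7.2°) − 10·3.225 = 91.8; c'Δl = 30.64; W sinα = -15.7
Slice 2: Δl = 1.4/cos4.7° = 1.405 m; N'_2 = 122·cos4.7° − 38·1.405 = 68.2; c'Δl = 13.34; W sinα = 10.0
Slice 3: Δl = 2.1/cos13.8° = 2.162 m; N'_3 = 175·cos13.8° − 15·2.162 = 137.5; c'Δl = 20.54; W sinα = 41.7
Slice 4: Δl = 1.2/cos22.7° = 1.301 m; N'_4 = 88·cos22.7° − 13·1.301 = 64.3; c'Δl = 12.36; W sinα = 34.0
Slice 5: Δl = 2.9/cos34.7° = 3.527 m; N'_5 = 150·cos34.7° − 8·3.527 = 95.1; c'Δl = 33.51; W sinα = 85.4
Slice 6: Δl = 1.3/cos49.3° = 1.994 m; N'_6 = 21·cos49.3° − 6·1.994 = 1.7; c'Δl = 18.94; W sinα = 15.9
Σc'Δl = 129.3 kN/m; ΣN' = 458.6 kN/m; ΣW sinα = 171.3 kN/m
Resisting = 129.3 + 458.6·tan28.4° = 129.3 + 248.0 = 377.3 kN/m
FS = 377.3 / 171.3 = 2.202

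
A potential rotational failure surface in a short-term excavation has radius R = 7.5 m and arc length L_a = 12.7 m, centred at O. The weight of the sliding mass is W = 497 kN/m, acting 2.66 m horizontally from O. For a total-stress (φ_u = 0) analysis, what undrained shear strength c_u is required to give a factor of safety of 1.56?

FS = c_u·L_a·R / (W·d), so c_u = FS·W·d / (L_a·R).
c_u = 1.56·497·2.66 / (12.70·7.5) = 2062.4 / 95.25 = 21.65 kPa

c_u = 21.7 kPa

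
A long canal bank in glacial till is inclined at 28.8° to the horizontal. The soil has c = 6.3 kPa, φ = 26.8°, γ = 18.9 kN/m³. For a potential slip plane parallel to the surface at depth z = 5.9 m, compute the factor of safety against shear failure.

FS = 1.05

For an infinite slope with a slip plane parallel to the surface (no pore pressure): FS = [c + γz cos²β tanφ] / [γz sinβ cosβ].
γz = 18.9·5.9 = 111.51 kN/m²
Numerator = 6.3 + 111.51·cos²28.8°·tan26.8° = 6.3 + 111.51·0.7679·0.5051 = 49.555 kPa
Denominator = 111.51·sin28.8°·cos28.8° = 111.51·0.4818·0.8763 = 47.076 kPa
FS = 49.555 / 47.076 = 1.053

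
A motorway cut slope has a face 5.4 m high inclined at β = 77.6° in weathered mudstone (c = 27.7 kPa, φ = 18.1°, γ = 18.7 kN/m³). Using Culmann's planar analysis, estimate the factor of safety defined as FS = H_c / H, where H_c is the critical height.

H_c = (4c/γ) · sinβ cosφ / [1 − cos(β − φ)]
    = (4·27.7/18.7) · sin77.6°·cos18.1° / [1 − cos59.5°]
    = 5.925 · 0.9283 / 0.4925 = 11.17 m
FS = H_c / H = 11.17 / 5.4 = 2.068

FS = 2.07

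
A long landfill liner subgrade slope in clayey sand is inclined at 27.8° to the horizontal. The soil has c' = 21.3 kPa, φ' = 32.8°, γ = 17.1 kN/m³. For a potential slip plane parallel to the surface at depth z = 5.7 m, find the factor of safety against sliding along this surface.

FS = 1.75

For an infinite slope with a slip plane parallel to the surface (no pore pressure): FS = [c' + γz cos²β tanφ'] / [γz sinβ cosβ].
γz = 17.1·5.7 = 97.47 kN/m²
Numerator = 21.3 + 97.47·cos²27.8°·tan32.8° = 21.3 + 97.47·0.7825·0.6445 = 70.452 kPa
Denominator = 97.47·sin27.8°·cos27.8° = 97.47·0.4664·0.8846 = 40.212 kPa
FS = 70.452 / 40.212 = 1.752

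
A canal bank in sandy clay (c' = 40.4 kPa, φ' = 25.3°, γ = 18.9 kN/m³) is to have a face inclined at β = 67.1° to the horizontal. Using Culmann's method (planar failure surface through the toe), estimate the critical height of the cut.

H_c = 27.98 m

Culmann's analysis gives the critical failure plane at α_cr = (β + φ')/2 = (67.1 + 25.3)/2 = 46.2°, and the critical height
H_c = (4c'/γ) · sinβ cosφ' / [1 − cos(β − φ')]
    = (4·40.4/18.9) · sin67.1°·cos25.3° / [1 − cos(41.8°)]
    = 8.550 · 0.9212·0.9041 / [1 − 0.7455]
    = 8.550 · 0.8328 / 0.2545
    = 27.98 m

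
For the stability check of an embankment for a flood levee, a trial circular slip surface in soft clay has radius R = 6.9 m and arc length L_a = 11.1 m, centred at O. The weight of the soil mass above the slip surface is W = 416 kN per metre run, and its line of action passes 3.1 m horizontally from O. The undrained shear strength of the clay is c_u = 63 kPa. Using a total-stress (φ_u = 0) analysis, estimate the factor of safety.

Taking moments about the centre O, the resisting moment is provided by the undrained shear strength acting along the arc:
M_R = c_u·L_a·R = 63·11.10·6.9 = 4825.2 kN·m/m
M_D = W·d = 416·3.1 = 1289.6 kN·m/m
FS = M_R / M_D = 4825.2 / 1289.6 = 3.742

FS = 3.74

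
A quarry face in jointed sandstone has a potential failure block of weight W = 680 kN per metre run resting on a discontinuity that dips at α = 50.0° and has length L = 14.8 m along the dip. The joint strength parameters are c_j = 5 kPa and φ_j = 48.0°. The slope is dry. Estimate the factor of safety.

FS = 1.07

Resolving the block weight along and normal to the plane and applying the Mohr–Coulomb strength on the joint:
N' = W cosα = 680·cos50.0° = 437.1 kN/m
Driving force T = W sinα = 680·sin50.0° = 520.9 kN/m
Resisting force R = c_j·L + N'·tanφ_j = 5·14.8 + 437.1·tan48.0° = 74.0 + 485.4 = 559.4 kN/m
FS = R / T = 559.4 / 520.9 = 1.074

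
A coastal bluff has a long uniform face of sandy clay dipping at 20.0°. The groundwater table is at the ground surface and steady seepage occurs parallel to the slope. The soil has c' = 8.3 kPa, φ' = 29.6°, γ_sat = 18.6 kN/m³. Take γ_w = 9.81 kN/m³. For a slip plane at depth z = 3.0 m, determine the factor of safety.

With seepage parallel to the slope and the water table at the surface, the effective normal stress on the slip plane uses the buoyant unit weight γ' = γ_sat − γ_w while the driving shear stress uses γ_sat:
FS = [c' + γ' z cos²β tanφ'] / [γ_sat z sinβ cosβ]
γ' = 18.6 − 9.81 = 8.79 kN/m³
Numerator = 8.3 + 8.79·3.0·cos²20.0°·tan29.6° = 8.3 + 8.79·3.0·0.8830·0.5681 = 21.528 kPa
Denominator = 18.6·3.0·sin20.0°·cos20.0° = 18.6·3.0·0.3420·0.9397 = 17.934 kPa
FS = 21.528 / 17.934 = 1.200

FS = 1.20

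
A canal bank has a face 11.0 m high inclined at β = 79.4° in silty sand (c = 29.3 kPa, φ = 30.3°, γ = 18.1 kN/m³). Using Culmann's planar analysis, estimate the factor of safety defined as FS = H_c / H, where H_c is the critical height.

H_c = (4c/γ) · sinβ cosφ / [1 − cos(β − φ)]
    = (4·29.3/18.1) · sin79.4°·cos30.3° / [1 − cos49.1°]
    = 6.475 · 0.8487 / 0.3453 = 15.92 m
FS = H_c / H = 15.92 / 11.0 = 1.447

FS = 1.45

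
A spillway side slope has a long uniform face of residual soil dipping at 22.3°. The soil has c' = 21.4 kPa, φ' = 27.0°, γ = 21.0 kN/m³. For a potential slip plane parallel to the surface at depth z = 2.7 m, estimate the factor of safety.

FS = 2.32

For an infinite slope with a slip plane parallel to the surface (no pore pressure): FS = [c' + γz cos²β tanφ'] / [γz sinβ cosβ].
γz = 21.0·2.7 = 56.70 kN/m²
Numerator = 21.4 + 56.70·cos²22.3°·tan27.0° = 21.4 + 56.70·0.8560·0.5095 = 46.130 kPa
Denominator = 56.70·sin22.3°·cos22.3° = 56.70·0.3795·0.9252 = 19.906 kPa
FS = 46.130 / 19.906 = 2.317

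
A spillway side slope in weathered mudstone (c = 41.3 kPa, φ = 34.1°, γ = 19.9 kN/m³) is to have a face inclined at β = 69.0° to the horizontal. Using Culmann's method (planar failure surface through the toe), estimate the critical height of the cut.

H_c = 35.68 m

Culmann's analysis gives the critical failure plane at α_cr = (β + φ)/2 = (69.0 + 34.1)/2 = 51.5°, and the critical height
H_c = (4c/γ) · sinβ cosφ / [1 − cos(β − φ)]
    = (4·41.3/19.9) · sin69.0°·cos34.1° / [1 − cos(34.9°)]
    = 8.302 · 0.9336·0.8281 / [1 − 0.8202]
    = 8.302 · 0.7731 / 0.1798
    = 35.68 m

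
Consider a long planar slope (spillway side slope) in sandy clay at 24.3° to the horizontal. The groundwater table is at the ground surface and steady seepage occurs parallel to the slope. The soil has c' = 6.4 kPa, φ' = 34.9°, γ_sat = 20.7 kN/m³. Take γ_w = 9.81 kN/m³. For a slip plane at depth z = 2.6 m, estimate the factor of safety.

With seepage parallel to the slope and the water table at the surface, the effective normal stress on the slip plane uses the buoyant unit weight γ' = γ_sat − γ_w while the driving shear stress uses γ_sat:
FS = [c' + γ' z cos²β tanφ'] / [γ_sat z sinβ cosβ]
γ' = 20.7 − 9.81 = 10.89 kN/m³
Numerator = 6.4 + 10.89·2.6·cos²24.3°·tan34.9° = 6.4 + 10.89·2.6·0.8307·0.6976 = 22.807 kPa
Denominator = 20.7·2.6·sin24.3°·cos24.3° = 20.7·2.6·0.4115·0.9114 = 20.185 kPa
FS = 22.807 / 20.185 = 1.130

FS = 1.13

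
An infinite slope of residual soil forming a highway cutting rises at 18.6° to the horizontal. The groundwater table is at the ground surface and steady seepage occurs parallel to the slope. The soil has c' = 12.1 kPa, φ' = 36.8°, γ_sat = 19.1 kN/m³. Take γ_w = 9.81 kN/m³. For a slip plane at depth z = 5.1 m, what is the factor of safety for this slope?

FS = 1.49

With seepage parallel to the slope and the water table at the surface, the effective normal stress on the slip plane uses the buoyant unit weight γ' = γ_sat − γ_w while the driving shear stress uses γ_sat:
FS = [c' + γ' z cos²β tanφ'] / [γ_sat z sinβ cosβ]
γ' = 19.1 − 9.81 = 9.29 kN/m³
Numerator = 12.1 + 9.29·5.1·cos²18.6°·tan36.8° = 12.1 + 9.29·5.1·0.8983·0.7481 = 43.938 kPa
Denominator = 19.1·5.1·sin18.6°·cos18.6° = 19.1·5.1·0.3190·0.9478 = 29.447 kPa
FS = 43.938 / 29.447 = 1.492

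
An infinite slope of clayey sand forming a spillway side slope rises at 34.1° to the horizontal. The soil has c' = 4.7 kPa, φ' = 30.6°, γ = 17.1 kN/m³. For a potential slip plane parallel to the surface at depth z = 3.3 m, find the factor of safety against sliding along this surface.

For an infinite slope with a slip plane parallel to the surface (no pore pressure): FS = [c' + γz cos²β tanφ'] / [γz sinβ cosβ].
γz = 17.1·3.3 = 56.43 kN/m²
Numerator = 4.7 + 56.43·cos²34.1°·tan30.6° = 4.7 + 56.43·0.6857·0.5914 = 27.583 kPa
Denominator = 56.43·sin34.1°·cos34.1° = 56.43·0.5606·0.8281 = 26.197 kPa
FS = 27.583 / 26.197 = 1.053

FS = 1.05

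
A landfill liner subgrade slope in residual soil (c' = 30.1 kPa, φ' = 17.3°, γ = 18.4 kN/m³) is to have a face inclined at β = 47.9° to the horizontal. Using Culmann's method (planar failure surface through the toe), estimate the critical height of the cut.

Culmann's analysis gives the critical failure plane at α_cr = (β + φ')/2 = (47.9 + 17.3)/2 = 32.6°, and the critical height
H_c = (4c'/γ) · sinβ cosφ' / [1 − cos(β − φ')]
    = (4·30.1/18.4) · sin47.9°·cos17.3° / [1 − cos(30.6°)]
    = 6.543 · 0.7420·0.9548 / [1 − 0.8607]
    = 6.543 · 0.7084 / 0.1393
    = 33.29 m

H_c = 33.29 m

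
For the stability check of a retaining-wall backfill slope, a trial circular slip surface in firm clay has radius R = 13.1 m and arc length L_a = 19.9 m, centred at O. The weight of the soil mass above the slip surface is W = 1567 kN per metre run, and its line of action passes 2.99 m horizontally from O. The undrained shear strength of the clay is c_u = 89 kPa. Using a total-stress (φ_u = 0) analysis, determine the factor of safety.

Taking moments about the centre O, the resisting moment is provided by the undrained shear strength acting along the arc:
M_R = c_u·L_a·R = 89·19.90·13.1 = 23201.4 kN·m/m
M_D = W·d = 1567·2.99 = 4685.3 kN·m/m
FS = M_R / M_D = 23201.4 / 4685.3 = 4.952

FS = 4.95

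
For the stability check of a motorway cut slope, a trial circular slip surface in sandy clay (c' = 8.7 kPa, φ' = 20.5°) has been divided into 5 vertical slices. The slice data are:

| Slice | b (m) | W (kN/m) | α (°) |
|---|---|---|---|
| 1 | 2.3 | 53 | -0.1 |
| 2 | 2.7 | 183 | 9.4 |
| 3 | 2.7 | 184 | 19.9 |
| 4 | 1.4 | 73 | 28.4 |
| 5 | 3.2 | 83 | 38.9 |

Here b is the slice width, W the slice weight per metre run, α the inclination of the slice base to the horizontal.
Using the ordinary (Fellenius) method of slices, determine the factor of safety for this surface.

FS = 1.78

Ordinary method of slices: FS = Σ[c'·Δl_i + (W_i cosα_i)·tanφ'] / Σ W_i sinα_i, with Δl_i = b_i / cosα_i.
Slice 1: Δl = 2.3/cos(-0.1°) = 2.300 m; N'_1 = 53·cos(-0.1°) = 53.0; c'Δl = 20.01; W sinα = -0.1
Slice 2: Δl = 2.7/cos9.4° = 2.737 m; N'_2 = 183·cos9.4° = 180.5; c'Δl = 23.81; W sinα = 29.9
Slice 3: Δl = 2.7/cos19.9° = 2.871 m; N'_3 = 184·cos19.9° = 173.0; c'Δl = 24.98; W sinα = 62.6
Slice 4: Δl = 1.4/cos28.4° = 1.592 m; N'_4 = 73·cos28.4° = 64.2; c'Δl = 13.85; W sinα = 34.7
Slice 5: Δl = 3.2/cos38.9° = 4.112 m; N'_5 = 83·cos38.9° = 64.6; c'Δl = 35.77; W sinα = 52.1
Σc'Δl = 118.4 kN/m; ΣN' = 535.4 kN/m; ΣW sinα = 179.3 kN/m
Resisting = 118.4 + 535.4·tan20.5° = 118.4 + 200.2 = 318.6 kN/m
FS = 318.6 / 179.3 = 1.777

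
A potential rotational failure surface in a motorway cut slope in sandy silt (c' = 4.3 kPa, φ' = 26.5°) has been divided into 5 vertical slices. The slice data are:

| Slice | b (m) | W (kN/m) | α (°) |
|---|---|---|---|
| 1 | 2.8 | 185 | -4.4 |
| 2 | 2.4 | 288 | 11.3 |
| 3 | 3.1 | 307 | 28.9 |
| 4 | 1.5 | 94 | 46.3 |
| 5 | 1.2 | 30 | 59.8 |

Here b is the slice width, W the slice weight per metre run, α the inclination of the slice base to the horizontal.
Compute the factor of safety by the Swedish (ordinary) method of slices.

Ordinary method of slices: FS = Σ[c'·Δl_i + (W_i cosα_i)·tanφ'] / Σ W_i sinα_i, with Δl_i = b_i / cosα_i.
Slice 1: Δl = 2.8/cos(-4.4°) = 2.808 m; N'_1 = 185·cos(-4.4°) = 184.5; c'Δl = 12.08; W sinα = -14.2
Slice 2: Δl = 2.4/cos11.3° = 2.447 m; N'_2 = 288·cos11.3° = 282.4; c'Δl = 10.52; W sinα = 56.4
Slice 3: Δl = 3.1/cos28.9° = 3.541 m; N'_3 = 307·cos28.9° = 268.8; c'Δl = 15.23; W sinα = 148.4
Slice 4: Δl = 1.5/cos46.3° = 2.171 m; N'_4 = 94·cos46.3° = 64.9; c'Δl = 9.34; W sinα = 68.0
Slice 5: Δl = 1.2/cos59.8° = 2.386 m; N'_5 = 30·cos59.8° = 15.1; c'Δl = 10.26; W sinα = 25.9
Σc'Δl = 57.4 kN/m; ΣN' = 815.7 kN/m; ΣW sinα = 284.5 kN/m
Resisting = 57.4 + 815.7·tan26.5° = 57.4 + 406.7 = 464.1 kN/m
FS = 464.1 / 284.5 = 1.631

FS = 1.63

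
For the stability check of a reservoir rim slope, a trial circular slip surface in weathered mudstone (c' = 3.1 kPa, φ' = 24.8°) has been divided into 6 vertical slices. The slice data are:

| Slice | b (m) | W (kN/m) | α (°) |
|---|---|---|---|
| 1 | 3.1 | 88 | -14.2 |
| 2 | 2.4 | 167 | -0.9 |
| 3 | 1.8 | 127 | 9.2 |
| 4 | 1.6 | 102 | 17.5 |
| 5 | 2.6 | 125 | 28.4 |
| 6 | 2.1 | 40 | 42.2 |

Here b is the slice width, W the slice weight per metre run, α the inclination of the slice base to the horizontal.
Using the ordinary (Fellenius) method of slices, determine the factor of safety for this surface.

Ordinary method of slices: FS = Σ[c'·Δl_i + (W_i cosα_i)·tanφ'] / Σ W_i sinα_i, with Δl_i = b_i / cosα_i.
Slice 1: Δl = 3.1/cos(-14.2°) = 3.198 m; N'_1 = 88·cos(-14.2°) = 85.3; c'Δl = 9.91; W sinα = -21.6
Slice 2: Δl = 2.4/cos(-0.9°) = 2.400 m; N'_2 = 167·cos(-0.9°) = 167.0; c'Δl = 7.44; W sinα = -2.6
Slice 3: Δl = 1.8/cos9.2° = 1.823 m; N'_3 = 127·cos9.2° = 125.4; c'Δl = 5.65; W sinα = 20.3
Slice 4: Δl = 1.6/cos17.5° = 1.678 m; N'_4 = 102·cos17.5° = 97.3; c'Δl = 5.20; W sinα = 30.7
Slice 5: Δl = 2.6/cos28.4° = 2.956 m; N'_5 = 125·cos28.4° = 110.0; c'Δl = 9.16; W sinα = 59.5
Slice 6: Δl = 2.1/cos42.2° = 2.835 m; N'_6 = 40·cos42.2° = 29.6; c'Δl = 8.79; W sinα = 26.9
Σc'Δl = 46.2 kN/m; ΣN' = 614.5 kN/m; ΣW sinα = 113.1 kN/m
Resisting = 46.2 + 614.5·tan24.8° = 46.2 + 284.0 = 330.1 kN/m
FS = 330.1 / 113.1 = 2.919

FS = 2.92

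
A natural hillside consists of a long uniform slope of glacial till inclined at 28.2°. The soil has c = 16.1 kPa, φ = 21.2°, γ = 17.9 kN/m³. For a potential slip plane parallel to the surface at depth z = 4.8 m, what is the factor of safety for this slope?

FS = 1.17

For an infinite slope with a slip plane parallel to the surface (no pore pressure): FS = [c + γz cos²β tanφ] / [γz sinβ cosβ].
γz = 17.9·4.8 = 85.92 kN/m²
Numerator = 16.1 + 85.92·cos²28.2°·tan21.2° = 16.1 + 85.92·0.7767·0.3879 = 41.984 kPa
Denominator = 85.92·sin28.2°·cos28.2° = 85.92·0.4726·0.8813 = 35.782 kPa
FS = 41.984 / 35.782 = 1.173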